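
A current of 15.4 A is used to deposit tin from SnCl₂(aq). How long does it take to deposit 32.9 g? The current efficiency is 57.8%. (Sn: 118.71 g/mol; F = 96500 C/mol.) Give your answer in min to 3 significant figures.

n(Sn) = 32.9 / 118.71 = 0.2771 mol
Sn²⁺ + 2e⁻ → Sn, so n(e⁻) = 2 × 0.2771 = 0.5542 mol
Q = 0.5542 × 96500 / 0.578 = 92530 C
t = Q / I = 92530 / 15.4 = 6008 s = 100 min

100 min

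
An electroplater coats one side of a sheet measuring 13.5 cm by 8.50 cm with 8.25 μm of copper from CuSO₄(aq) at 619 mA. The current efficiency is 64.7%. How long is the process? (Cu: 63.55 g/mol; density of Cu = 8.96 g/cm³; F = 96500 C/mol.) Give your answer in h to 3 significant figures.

1.79 h

Plated area = 13.5 × 8.50 = 114.8 cm²
Volume = 114.8 × 8.25×10⁻⁴ cm = 0.09471 cm³
m(Cu) = 0.09471 × 8.96 = 0.8486 g
n(Cu) = 0.8486 / 63.55 = 0.01335 mol; n(e⁻) = 2 × 0.01335 = 0.02670 mol
Q = 0.02670 × 96500 / 0.647 = 3982 C
t = 3982 / 0.619 = 6433 s = 1.79 h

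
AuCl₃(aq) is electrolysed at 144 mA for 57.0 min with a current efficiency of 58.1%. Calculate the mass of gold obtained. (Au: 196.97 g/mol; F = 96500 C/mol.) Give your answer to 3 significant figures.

0.195 g

Q = 0.144 × 3420 = 492.5 C
n(e⁻) = 492.5 / 96500 = 0.005104 mol
Au³⁺ + 3e⁻ → Au, so theoretical m(Au) = 0.001701 × 196.97 = 0.3350 g
Actual mass = 58.1% × 0.3350 = 0.195 g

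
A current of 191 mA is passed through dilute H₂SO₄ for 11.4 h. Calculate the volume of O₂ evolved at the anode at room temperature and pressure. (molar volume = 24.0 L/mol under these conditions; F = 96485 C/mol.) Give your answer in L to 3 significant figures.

0.487 L

Charge passed = 0.191 × 41040 = 7839 C
n(e⁻) = Q/F = 7839/96485 = 0.08125 mol
2H₂O → O₂ + 4H⁺ + 4e⁻, so n(O₂) = 0.08125 / 4 = 0.02031 mol
V = 0.02031 × 24.0 = 0.4874 L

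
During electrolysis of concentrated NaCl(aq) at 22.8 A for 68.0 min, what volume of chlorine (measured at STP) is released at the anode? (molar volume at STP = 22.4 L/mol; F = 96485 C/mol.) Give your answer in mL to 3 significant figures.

Q = 22.8 A × 4080 s = 93020 C
Moles of electrons = 93020 / 96485 = 0.9641 mol
2Cl⁻ → Cl₂ + 2e⁻, so n(Cl₂) = 0.9641 / 2 = 0.4821 mol
V = 0.4821 × 22.4 = 10.80 L
= 10800 mL

10800 mL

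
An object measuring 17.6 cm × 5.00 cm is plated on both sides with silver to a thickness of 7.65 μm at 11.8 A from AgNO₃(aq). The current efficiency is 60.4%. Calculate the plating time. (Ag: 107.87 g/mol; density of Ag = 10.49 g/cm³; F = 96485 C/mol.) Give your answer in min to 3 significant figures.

Plated area = 2 × 17.6 × 5.00 = 176.0 cm²
Volume = 176.0 × 7.65×10⁻⁴ cm = 0.1346 cm³
m(Ag) = 0.1346 × 10.49 = 1.412 g
n(Ag) = 1.412 / 107.87 = 0.01309 mol; n(e⁻) = 0.01309 mol
Q = 0.01309 × 96485 / 0.604 = 2091 C
t = 2091 / 11.8 = 177.2 s = 2.95 min

2.95 min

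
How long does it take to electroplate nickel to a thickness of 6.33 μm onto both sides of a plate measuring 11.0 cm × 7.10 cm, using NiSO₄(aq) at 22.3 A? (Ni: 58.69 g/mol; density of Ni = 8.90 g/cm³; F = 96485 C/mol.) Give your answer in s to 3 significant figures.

130 s

Plated area = 2 × 11.0 × 7.10 = 156.2 cm²
Volume = 156.2 × 6.33×10⁻⁴ cm = 0.09887 cm³
m(Ni) = 0.09887 × 8.90 = 0.8799 g
n(Ni) = 0.8799 / 58.69 = 0.01499 mol; n(e⁻) = 2 × 0.01499 = 0.02998 mol
Q = 0.02998 × 96485 = 2893 C
t = 2893 / 22.3 = 129.7 s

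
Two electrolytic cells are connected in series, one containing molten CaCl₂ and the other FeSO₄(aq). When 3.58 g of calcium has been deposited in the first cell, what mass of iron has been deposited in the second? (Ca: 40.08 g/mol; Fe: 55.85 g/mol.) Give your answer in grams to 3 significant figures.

n(Ca) = 3.58 / 40.08 = 0.08932 mol
Ca²⁺ + 2e⁻ → Ca, so n(e⁻) = 2 × 0.08932 = 0.1786 mol
Same current for the same time ⇒ same n(e⁻) = 0.1786 mol in both cells.
Fe²⁺ + 2e⁻ → Fe, so n(Fe) = 0.1786 / 2 = 0.08930 mol
m(Fe) = 0.08930 × 55.85 = 4.99 g

4.99 g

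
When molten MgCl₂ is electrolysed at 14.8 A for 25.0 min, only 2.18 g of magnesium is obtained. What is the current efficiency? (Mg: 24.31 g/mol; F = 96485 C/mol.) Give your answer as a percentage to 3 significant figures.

Q = 14.8 × 1500 = 22200 C
n(e⁻) = 22200 / 96485 = 0.2301 mol
Mg²⁺ + 2e⁻ → Mg, so theoretical n(Mg) = 0.1151 mol → 2.798 g
Efficiency = 2.18 / 2.798 = 0.7791 = 77.9%

77.9%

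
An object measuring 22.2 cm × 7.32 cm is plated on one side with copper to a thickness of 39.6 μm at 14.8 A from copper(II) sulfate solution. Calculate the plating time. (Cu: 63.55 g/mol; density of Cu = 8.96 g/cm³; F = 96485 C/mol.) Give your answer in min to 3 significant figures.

Plated area = 22.2 × 7.32 = 162.5 cm²
Volume = 162.5 × 39.6×10⁻⁴ cm = 0.6435 cm³
m(Cu) = 0.6435 × 8.96 = 5.766 g
n(Cu) = 5.766 / 63.55 = 0.09073 mol; n(e⁻) = 2 × 0.09073 = 0.1815 mol
Q = 0.1815 × 96485 = 17510 C
t = 17510 / 14.8 = 1183 s = 19.7 min

19.7 min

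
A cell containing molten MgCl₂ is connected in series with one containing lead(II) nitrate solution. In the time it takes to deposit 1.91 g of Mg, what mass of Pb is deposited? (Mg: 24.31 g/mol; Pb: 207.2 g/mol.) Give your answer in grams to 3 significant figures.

n(Mg) = 1.91 / 24.31 = 0.07857 mol
Mg²⁺ + 2e⁻ → Mg, so n(e⁻) = 2 × 0.07857 = 0.1571 mol
Same current for the same time ⇒ same n(e⁻) = 0.1571 mol in both cells.
Pb²⁺ + 2e⁻ → Pb, so n(Pb) = 0.1571 / 2 = 0.07855 mol
m(Pb) = 0.07855 × 207.2 = 16.3 g

16.3 g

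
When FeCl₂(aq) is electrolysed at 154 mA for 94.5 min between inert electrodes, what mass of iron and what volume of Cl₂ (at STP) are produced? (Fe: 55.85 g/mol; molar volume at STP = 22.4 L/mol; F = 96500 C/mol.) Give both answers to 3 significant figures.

Q = 0.154 × 5670 = 873.2 C; n(e⁻) = 873.2 / 96500 = 0.009049 mol
Cathode: Fe²⁺ + 2e⁻ → Fe → n(Fe) = 0.009049/2 = 0.004525 mol → 0.253 g
Anode: 2Cl⁻ → Cl₂ + 2e⁻ → n(Cl₂) = 0.009049/2 = 0.004525 mol → 0.101 L

0.253 g Fe; 0.101 L Cl₂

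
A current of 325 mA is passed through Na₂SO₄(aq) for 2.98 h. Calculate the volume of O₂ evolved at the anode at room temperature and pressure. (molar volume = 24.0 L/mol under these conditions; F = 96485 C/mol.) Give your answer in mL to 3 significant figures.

Q = It = 0.325 × 10728 = 3487 C
Moles of electrons = 3487 / 96485 = 0.03614 mol
2H₂O → O₂ + 4H⁺ + 4e⁻, so n(O₂) = 0.03614 / 4 = 0.009035 mol
V = 0.009035 × 24.0 = 0.2168 L
= 217 mL

217 mL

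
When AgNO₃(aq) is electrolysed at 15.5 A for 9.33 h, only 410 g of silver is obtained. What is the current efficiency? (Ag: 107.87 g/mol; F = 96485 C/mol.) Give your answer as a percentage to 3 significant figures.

70.4%

Q = 15.5 × 33588 = 5.206×10^5 C
n(e⁻) = 5.206×10^5 / 96485 = 5.396 mol
Ag⁺ + e⁻ → Ag, so theoretical n(Ag) = 5.396 mol → 582.1 g
Efficiency = 410 / 582.1 = 0.7043 = 70.4%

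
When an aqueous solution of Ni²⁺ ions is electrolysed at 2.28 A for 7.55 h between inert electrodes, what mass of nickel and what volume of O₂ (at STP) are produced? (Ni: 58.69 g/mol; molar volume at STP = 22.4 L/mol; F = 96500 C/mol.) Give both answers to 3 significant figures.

Q = 2.28 × 27180 = 61970 C; n(e⁻) = 61970 / 96500 = 0.6422 mol
Cathode: Ni²⁺ + 2e⁻ → Ni → n(Ni) = 0.6422/2 = 0.3211 mol → 18.8 g
Anode: 2H₂O → O₂ + 4H⁺ + 4e⁻ → n(O₂) = 0.6422/4 = 0.1606 mol → 3.60 L

18.8 g Ni; 3.60 L O₂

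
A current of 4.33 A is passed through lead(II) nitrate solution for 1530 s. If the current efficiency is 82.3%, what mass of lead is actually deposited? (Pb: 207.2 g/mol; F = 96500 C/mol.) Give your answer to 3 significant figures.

5.85 g

Q = 4.33 × 1530 = 6625 C
n(e⁻) = 6625 / 96500 = 0.06865 mol
Pb²⁺ + 2e⁻ → Pb, so theoretical m(Pb) = 0.03433 × 207.2 = 7.113 g
Actual mass = 82.3% × 7.113 = 5.85 g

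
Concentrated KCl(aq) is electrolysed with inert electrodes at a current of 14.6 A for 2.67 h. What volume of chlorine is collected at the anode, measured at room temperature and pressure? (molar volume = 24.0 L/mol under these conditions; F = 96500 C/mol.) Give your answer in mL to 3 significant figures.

Q = 14.6 A × 9612 s = 1.403×10^5 C
n(e⁻) = 1.403×10^5 / 96500 = 1.454 mol
2Cl⁻ → Cl₂ + 2e⁻, so n(Cl₂) = 1.454 / 2 = 0.7270 mol
V = 0.7270 × 24.0 = 17.45 L
= 17500 mL

17500 mL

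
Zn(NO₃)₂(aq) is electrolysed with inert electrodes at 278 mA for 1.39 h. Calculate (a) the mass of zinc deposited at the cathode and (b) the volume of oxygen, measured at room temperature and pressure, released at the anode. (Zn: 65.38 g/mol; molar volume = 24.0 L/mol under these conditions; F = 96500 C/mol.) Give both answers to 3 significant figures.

Q = 0.278 × 5004 = 1391 C; n(e⁻) = 1391 / 96500 = 0.01441 mol
Cathode: Zn²⁺ + 2e⁻ → Zn → n(Zn) = 0.01441/2 = 0.007205 mol → 0.471 g
Anode: 2H₂O → O₂ + 4H⁺ + 4e⁻ → n(O₂) = 0.01441/4 = 0.003603 mol → 0.0865 L

0.471 g Zn; 0.0865 L O₂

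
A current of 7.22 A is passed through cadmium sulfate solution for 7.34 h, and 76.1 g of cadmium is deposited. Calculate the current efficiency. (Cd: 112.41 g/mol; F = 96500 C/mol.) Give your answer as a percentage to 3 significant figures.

68.5%

Q = 7.22 × 26424 = 1.908×10^5 C
n(e⁻) = 1.908×10^5 / 96500 = 1.977 mol
Cd²⁺ + 2e⁻ → Cd, so theoretical n(Cd) = 0.9885 mol → 111.1 g
Efficiency = 76.1 / 111.1 = 0.6850 = 68.5%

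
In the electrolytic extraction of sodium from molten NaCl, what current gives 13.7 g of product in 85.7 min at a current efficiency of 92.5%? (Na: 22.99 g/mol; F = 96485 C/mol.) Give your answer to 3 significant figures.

12.1 A

n(Na) = 13.7 / 22.99 = 0.5959 mol
Na⁺ + e⁻ → Na, so n(e⁻) = 0.5959 mol
Q = 0.5959 × 96485 / 0.925 = 62160 C
I = Q / t = 62160 / 5142 s = 12.1 A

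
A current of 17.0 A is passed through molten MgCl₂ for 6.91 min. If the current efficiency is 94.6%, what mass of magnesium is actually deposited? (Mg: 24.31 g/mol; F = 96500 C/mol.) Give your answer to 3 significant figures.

Q = 17.0 × 414.6 = 7048 C
n(e⁻) = 7048 / 96500 = 0.07304 mol
Mg²⁺ + 2e⁻ → Mg, so theoretical m(Mg) = 0.03652 × 24.31 = 0.8878 g
Actual mass = 94.6% × 0.8878 = 0.840 g

0.840 g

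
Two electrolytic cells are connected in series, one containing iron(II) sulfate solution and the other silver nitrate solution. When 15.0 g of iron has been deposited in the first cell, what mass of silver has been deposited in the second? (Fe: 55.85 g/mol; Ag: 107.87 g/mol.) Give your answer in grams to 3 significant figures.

57.9 g

n(Fe) = 15.0 / 55.85 = 0.2686 mol
Fe²⁺ + 2e⁻ → Fe, so n(e⁻) = 2 × 0.2686 = 0.5372 mol
Same current for the same time ⇒ same n(e⁻) = 0.5372 mol in both cells.
Ag⁺ + e⁻ → Ag, so n(Ag) = 0.5372 mol
m(Ag) = 0.5372 × 107.87 = 57.9 g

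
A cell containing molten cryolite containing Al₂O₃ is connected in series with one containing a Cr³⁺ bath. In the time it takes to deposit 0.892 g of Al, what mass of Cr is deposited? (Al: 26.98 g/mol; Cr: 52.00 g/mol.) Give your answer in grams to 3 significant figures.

n(Al) = 0.892 / 26.98 = 0.03306 mol
Al³⁺ + 3e⁻ → Al, so n(e⁻) = 3 × 0.03306 = 0.09918 mol
The cells are in series, so the same charge (and hence the same n(e⁻) = 0.09918 mol) passes through both.
Cr³⁺ + 3e⁻ → Cr, so n(Cr) = 0.09918 / 3 = 0.03306 mol
m(Cr) = 0.03306 × 52.00 = 1.72 g

1.72 g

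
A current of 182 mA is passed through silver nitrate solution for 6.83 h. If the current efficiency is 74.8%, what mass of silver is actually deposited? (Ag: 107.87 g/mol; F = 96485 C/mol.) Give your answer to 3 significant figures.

3.74 g

Q = 0.182 × 24588 = 4475 C
n(e⁻) = 4475 / 96485 = 0.04638 mol
Ag⁺ + e⁻ → Ag, so theoretical m(Ag) = 0.04638 × 107.87 = 5.003 g
Actual mass = 74.8% × 5.003 = 3.74 g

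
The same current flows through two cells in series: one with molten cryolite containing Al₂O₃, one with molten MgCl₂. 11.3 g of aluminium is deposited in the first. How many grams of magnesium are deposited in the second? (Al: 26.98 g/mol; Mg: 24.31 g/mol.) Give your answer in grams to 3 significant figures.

15.3 g

n(Al) = 11.3 / 26.98 = 0.4188 mol
Al³⁺ + 3e⁻ → Al, so n(e⁻) = 3 × 0.4188 = 1.256 mol
Same current for the same time ⇒ same n(e⁻) = 1.256 mol in both cells.
Mg²⁺ + 2e⁻ → Mg, so n(Mg) = 1.256 / 2 = 0.6280 mol
m(Mg) = 0.6280 × 24.31 = 15.3 g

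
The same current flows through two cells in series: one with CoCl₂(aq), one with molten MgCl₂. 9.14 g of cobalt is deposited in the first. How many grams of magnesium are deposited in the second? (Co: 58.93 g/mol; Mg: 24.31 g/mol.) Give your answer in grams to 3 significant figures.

n(Co) = 9.14 / 58.93 = 0.1551 mol
Co²⁺ + 2e⁻ → Co, so n(e⁻) = 2 × 0.1551 = 0.3102 mol
Same current for the same time ⇒ same n(e⁻) = 0.3102 mol in both cells.
Mg²⁺ + 2e⁻ → Mg, so n(Mg) = 0.3102 / 2 = 0.1551 mol
m(Mg) = 0.1551 × 24.31 = 3.77 g

3.77 g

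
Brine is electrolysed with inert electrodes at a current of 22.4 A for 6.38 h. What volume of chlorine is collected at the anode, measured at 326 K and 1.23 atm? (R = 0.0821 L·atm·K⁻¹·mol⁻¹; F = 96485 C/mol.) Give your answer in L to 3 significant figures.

Q = 22.4 A × 22968 s = 5.145×10^5 C
n(e⁻) = Q/F = 5.145×10^5/96485 = 5.332 mol
2Cl⁻ → Cl₂ + 2e⁻, so n(Cl₂) = 5.332 / 2 = 2.666 mol
V = nRT/P = 2.666 × 0.0821 × 326 / 1.23 = 58.01 L

58.0 L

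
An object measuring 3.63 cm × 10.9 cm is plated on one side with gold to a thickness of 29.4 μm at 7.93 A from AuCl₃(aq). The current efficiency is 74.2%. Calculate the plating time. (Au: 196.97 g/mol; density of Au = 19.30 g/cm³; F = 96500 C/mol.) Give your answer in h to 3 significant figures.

Plated area = 3.63 × 10.9 = 39.57 cm²
Volume = 39.57 × 29.4×10⁻⁴ cm = 0.1163 cm³
m(Au) = 0.1163 × 19.30 = 2.245 g
n(Au) = 2.245 / 196.97 = 0.01140 mol; n(e⁻) = 3 × 0.01140 = 0.03420 mol
Q = 0.03420 × 96500 / 0.742 = 4448 C
t = 4448 / 7.93 = 560.9 s = 0.156 h

0.156 h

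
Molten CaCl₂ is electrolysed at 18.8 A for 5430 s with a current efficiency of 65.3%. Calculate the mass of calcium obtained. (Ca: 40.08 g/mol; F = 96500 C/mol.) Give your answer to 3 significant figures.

13.8 g

Q = 18.8 × 5430 = 1.021×10^5 C
n(e⁻) = 1.021×10^5 / 96500 = 1.058 mol
Ca²⁺ + 2e⁻ → Ca, so theoretical m(Ca) = 0.5290 × 40.08 = 21.20 g
Actual mass = 65.3% × 21.20 = 13.8 g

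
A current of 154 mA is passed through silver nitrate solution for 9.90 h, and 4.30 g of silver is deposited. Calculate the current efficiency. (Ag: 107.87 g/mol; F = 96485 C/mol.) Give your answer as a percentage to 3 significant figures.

70.1%

Q = 0.154 × 35640 = 5489 C
n(e⁻) = 5489 / 96485 = 0.05689 mol
Ag⁺ + e⁻ → Ag, so theoretical n(Ag) = 0.05689 mol → 6.137 g
Efficiency = 4.30 / 6.137 = 0.7007 = 70.1%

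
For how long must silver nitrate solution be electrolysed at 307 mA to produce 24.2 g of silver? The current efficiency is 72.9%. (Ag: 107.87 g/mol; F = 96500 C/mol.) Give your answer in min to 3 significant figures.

n(Ag) = 24.2 / 107.87 = 0.2243 mol
Ag⁺ + e⁻ → Ag, so n(e⁻) = 0.2243 mol
Q = 0.2243 × 96500 / 0.729 = 29690 C
t = Q / I = 29690 / 0.307 = 96710 s = 1610 min

1610 min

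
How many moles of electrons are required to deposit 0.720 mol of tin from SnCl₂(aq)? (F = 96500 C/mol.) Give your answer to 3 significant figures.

1.44 mol

Sn²⁺ + 2e⁻ → Sn, so n(e⁻) = 2 × 0.720 = 1.440 mol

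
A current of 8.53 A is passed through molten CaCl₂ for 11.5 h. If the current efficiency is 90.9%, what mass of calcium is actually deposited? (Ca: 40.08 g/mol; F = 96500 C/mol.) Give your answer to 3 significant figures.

66.7 g

Q = 8.53 × 41400 = 3.531×10^5 C
n(e⁻) = 3.531×10^5 / 96500 = 3.659 mol
Ca²⁺ + 2e⁻ → Ca, so theoretical m(Ca) = 1.830 × 40.08 = 73.35 g
Actual mass = 90.9% × 73.35 = 66.7 g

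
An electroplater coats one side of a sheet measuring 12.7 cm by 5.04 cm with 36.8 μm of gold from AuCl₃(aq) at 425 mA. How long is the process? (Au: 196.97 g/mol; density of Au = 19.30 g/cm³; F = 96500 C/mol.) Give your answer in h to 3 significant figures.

Plated area = 12.7 × 5.04 = 64.01 cm²
Volume = 64.01 × 36.8×10⁻⁴ cm = 0.2356 cm³
m(Au) = 0.2356 × 19.30 = 4.547 g
n(Au) = 4.547 / 196.97 = 0.02308 mol; n(e⁻) = 3 × 0.02308 = 0.06924 mol
Q = 0.06924 × 96500 = 6682 C
t = 6682 / 0.425 = 15720 s = 4.37 h

4.37 h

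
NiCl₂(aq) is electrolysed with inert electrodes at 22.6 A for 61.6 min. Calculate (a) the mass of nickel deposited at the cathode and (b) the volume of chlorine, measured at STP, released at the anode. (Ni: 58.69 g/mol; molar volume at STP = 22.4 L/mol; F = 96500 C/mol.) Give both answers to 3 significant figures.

Q = 22.6 × 3696 = 83530 C; n(e⁻) = 83530 / 96500 = 0.8656 mol
Cathode: Ni²⁺ + 2e⁻ → Ni → n(Ni) = 0.8656/2 = 0.4328 mol → 25.4 g
Anode: 2Cl⁻ → Cl₂ + 2e⁻ → n(Cl₂) = 0.8656/2 = 0.4328 mol → 9.69 L

25.4 g Ni; 9.69 L Cl₂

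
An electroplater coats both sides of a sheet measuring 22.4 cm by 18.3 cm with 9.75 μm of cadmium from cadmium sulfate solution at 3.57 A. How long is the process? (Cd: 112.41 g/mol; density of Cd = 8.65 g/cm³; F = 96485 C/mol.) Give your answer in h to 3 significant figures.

0.924 h

Plated area = 2 × 22.4 × 18.3 = 819.8 cm²
Volume = 819.8 × 9.75×10⁻⁴ cm = 0.7993 cm³
m(Cd) = 0.7993 × 8.65 = 6.914 g
n(Cd) = 6.914 / 112.41 = 0.06151 mol; n(e⁻) = 2 × 0.06151 = 0.1230 mol
Q = 0.1230 × 96485 = 11870 C
t = 11870 / 3.57 = 3325 s = 0.924 h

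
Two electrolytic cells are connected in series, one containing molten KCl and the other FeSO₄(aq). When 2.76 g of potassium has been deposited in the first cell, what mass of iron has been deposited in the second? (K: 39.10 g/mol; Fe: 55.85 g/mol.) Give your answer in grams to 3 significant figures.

n(K) = 2.76 / 39.10 = 0.07059 mol
K⁺ + e⁻ → K, so n(e⁻) = 0.07059 mol
The cells are in series, so the same charge (and hence the same n(e⁻) = 0.07059 mol) passes through both.
Fe²⁺ + 2e⁻ → Fe, so n(Fe) = 0.07059 / 2 = 0.03530 mol
m(Fe) = 0.03530 × 55.85 = 1.97 g

1.97 g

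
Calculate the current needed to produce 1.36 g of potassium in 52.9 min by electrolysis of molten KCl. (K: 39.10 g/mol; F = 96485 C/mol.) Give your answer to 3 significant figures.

n(K) = 1.36 / 39.10 = 0.03478 mol
K⁺ + e⁻ → K, so n(e⁻) = 0.03478 mol
Q = 0.03478 × 96485 = 3356 C
I = Q / t = 3356 / 3174 s = 1.06 A

1.06 A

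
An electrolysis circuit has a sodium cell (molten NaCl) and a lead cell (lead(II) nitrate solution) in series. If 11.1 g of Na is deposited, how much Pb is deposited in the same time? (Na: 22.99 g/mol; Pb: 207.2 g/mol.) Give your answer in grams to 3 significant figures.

n(Na) = 11.1 / 22.99 = 0.4828 mol
Na⁺ + e⁻ → Na, so n(e⁻) = 0.4828 mol
Same current for the same time ⇒ same n(e⁻) = 0.4828 mol in both cells.
Pb²⁺ + 2e⁻ → Pb, so n(Pb) = 0.4828 / 2 = 0.2414 mol
m(Pb) = 0.2414 × 207.2 = 50.0 g

50.0 g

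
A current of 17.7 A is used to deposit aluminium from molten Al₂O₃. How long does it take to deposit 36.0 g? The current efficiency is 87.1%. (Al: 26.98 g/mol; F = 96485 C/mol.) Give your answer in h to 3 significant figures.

6.96 h

n(Al) = 36.0 / 26.98 = 1.334 mol
Al³⁺ + 3e⁻ → Al, so n(e⁻) = 3 × 1.334 = 4.002 mol
Q = 4.002 × 96485 / 0.871 = 4.433×10^5 C
t = Q / I = 4.433×10^5 / 17.7 = 25050 s = 6.96 h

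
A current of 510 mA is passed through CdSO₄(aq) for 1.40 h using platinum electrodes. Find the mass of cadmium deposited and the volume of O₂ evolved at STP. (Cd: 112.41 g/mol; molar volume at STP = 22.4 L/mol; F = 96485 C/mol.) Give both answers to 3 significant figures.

Q = 0.510 × 5040 = 2570 C; n(e⁻) = 2570 / 96485 = 0.02664 mol
Cathode: Cd²⁺ + 2e⁻ → Cd → n(Cd) = 0.02664/2 = 0.01332 mol → 1.50 g
Anode: 2H₂O → O₂ + 4H⁺ + 4e⁻ → n(O₂) = 0.02664/4 = 0.006660 mol → 0.149 L

1.50 g Cd; 0.149 L O₂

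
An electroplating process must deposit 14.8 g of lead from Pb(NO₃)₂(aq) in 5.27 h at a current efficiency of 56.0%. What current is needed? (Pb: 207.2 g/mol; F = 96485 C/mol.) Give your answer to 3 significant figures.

n(Pb) = 14.8 / 207.2 = 0.07143 mol
Pb²⁺ + 2e⁻ → Pb, so n(e⁻) = 2 × 0.07143 = 0.1429 mol
Q = 0.1429 × 96485 / 0.560 = 24620 C
I = Q / t = 24620 / 18972 s = 1.30 A

1.30 A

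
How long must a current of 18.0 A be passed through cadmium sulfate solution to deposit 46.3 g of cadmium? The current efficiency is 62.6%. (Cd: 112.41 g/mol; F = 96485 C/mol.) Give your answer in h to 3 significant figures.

1.96 h

n(Cd) = 46.3 / 112.41 = 0.4119 mol
Cd²⁺ + 2e⁻ → Cd, so n(e⁻) = 2 × 0.4119 = 0.8238 mol
Q = 0.8238 × 96485 / 0.626 = 1.270×10^5 C
t = Q / I = 1.270×10^5 / 18.0 = 7056 s = 1.96 h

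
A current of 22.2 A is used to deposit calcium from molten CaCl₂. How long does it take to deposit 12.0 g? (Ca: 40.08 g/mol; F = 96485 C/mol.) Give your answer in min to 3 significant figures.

n(Ca) = 12.0 / 40.08 = 0.2994 mol
Ca²⁺ + 2e⁻ → Ca, so n(e⁻) = 2 × 0.2994 = 0.5988 mol
Q = 0.5988 × 96485 = 57780 C
t = Q / I = 57780 / 22.2 = 2603 s = 43.4 min

43.4 min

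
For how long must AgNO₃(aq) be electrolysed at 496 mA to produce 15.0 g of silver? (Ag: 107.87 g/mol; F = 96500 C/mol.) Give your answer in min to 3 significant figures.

n(Ag) = 15.0 / 107.87 = 0.1391 mol
Ag⁺ + e⁻ → Ag, so n(e⁻) = 0.1391 mol
Q = 0.1391 × 96500 = 13420 C
t = Q / I = 13420 / 0.496 = 27060 s = 451 min

451 min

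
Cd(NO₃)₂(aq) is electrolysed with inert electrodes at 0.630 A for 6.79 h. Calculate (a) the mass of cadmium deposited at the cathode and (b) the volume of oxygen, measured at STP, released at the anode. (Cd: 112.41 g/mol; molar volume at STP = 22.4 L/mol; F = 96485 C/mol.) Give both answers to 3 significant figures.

8.97 g Cd; 0.894 L O₂

Q = 0.630 × 24444 = 15400 C; n(e⁻) = 15400 / 96485 = 0.1596 mol
Cathode: Cd²⁺ + 2e⁻ → Cd → n(Cd) = 0.1596/2 = 0.07980 mol → 8.97 g
Anode: 2H₂O → O₂ + 4H⁺ + 4e⁻ → n(O₂) = 0.1596/4 = 0.03990 mol → 0.894 L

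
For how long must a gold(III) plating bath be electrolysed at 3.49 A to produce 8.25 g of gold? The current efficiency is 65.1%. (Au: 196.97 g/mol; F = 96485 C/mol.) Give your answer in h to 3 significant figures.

n(Au) = 8.25 / 196.97 = 0.04188 mol
Au³⁺ + 3e⁻ → Au, so n(e⁻) = 3 × 0.04188 = 0.1256 mol
Q = 0.1256 × 96485 / 0.651 = 18620 C
t = Q / I = 18620 / 3.49 = 5335 s = 1.48 h

1.48 h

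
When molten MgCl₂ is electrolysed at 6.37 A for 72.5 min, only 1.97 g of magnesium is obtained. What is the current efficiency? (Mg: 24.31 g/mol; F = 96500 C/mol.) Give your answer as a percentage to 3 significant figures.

Q = 6.37 × 4350 = 27710 C
n(e⁻) = 27710 / 96500 = 0.2872 mol
Mg²⁺ + 2e⁻ → Mg, so theoretical n(Mg) = 0.1436 mol → 3.491 g
Efficiency = 1.97 / 3.491 = 0.5643 = 56.4%

56.4%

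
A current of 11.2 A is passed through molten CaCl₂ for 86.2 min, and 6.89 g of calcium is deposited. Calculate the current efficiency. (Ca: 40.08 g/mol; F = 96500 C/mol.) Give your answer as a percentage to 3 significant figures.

Q = 11.2 × 5172 = 57930 C
n(e⁻) = 57930 / 96500 = 0.6003 mol
Ca²⁺ + 2e⁻ → Ca, so theoretical n(Ca) = 0.3002 mol → 12.03 g
Efficiency = 6.89 / 12.03 = 0.5727 = 57.3%

57.3%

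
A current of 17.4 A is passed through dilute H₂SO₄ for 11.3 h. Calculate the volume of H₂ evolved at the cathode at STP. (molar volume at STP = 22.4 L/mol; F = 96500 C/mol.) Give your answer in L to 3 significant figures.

82.2 L

Charge passed = 17.4 × 40680 = 7.078×10^5 C
n(e⁻) = 7.078×10^5 / 96500 = 7.335 mol
2H⁺ + 2e⁻ → H₂, so n(H₂) = 7.335 / 2 = 3.668 mol
V = 3.668 × 22.4 = 82.16 L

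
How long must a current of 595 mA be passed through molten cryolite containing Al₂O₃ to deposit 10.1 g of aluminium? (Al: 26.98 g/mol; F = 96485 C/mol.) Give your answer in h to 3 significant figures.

50.6 h

n(Al) = 10.1 / 26.98 = 0.3744 mol
Al³⁺ + 3e⁻ → Al, so n(e⁻) = 3 × 0.3744 = 1.123 mol
Q = 1.123 × 96485 = 1.084×10^5 C
t = Q / I = 1.084×10^5 / 0.595 = 1.822×10^5 s = 50.6 h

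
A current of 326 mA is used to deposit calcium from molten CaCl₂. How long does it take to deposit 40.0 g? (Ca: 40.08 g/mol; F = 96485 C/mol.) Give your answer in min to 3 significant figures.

9850 min

n(Ca) = 40.0 / 40.08 = 0.9980 mol
Ca²⁺ + 2e⁻ → Ca, so n(e⁻) = 2 × 0.9980 = 1.996 mol
Q = 1.996 × 96485 = 1.926×10^5 C
t = Q / I = 1.926×10^5 / 0.326 = 5.908×10^5 s = 9850 min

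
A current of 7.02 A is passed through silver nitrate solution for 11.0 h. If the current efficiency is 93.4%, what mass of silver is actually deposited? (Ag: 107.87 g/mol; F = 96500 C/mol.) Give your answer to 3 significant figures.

290 g

Q = 7.02 × 39600 = 2.780×10^5 C
n(e⁻) = 2.780×10^5 / 96500 = 2.881 mol
Ag⁺ + e⁻ → Ag, so theoretical m(Ag) = 2.881 × 107.87 = 310.8 g
Actual mass = 93.4% × 310.8 = 290 g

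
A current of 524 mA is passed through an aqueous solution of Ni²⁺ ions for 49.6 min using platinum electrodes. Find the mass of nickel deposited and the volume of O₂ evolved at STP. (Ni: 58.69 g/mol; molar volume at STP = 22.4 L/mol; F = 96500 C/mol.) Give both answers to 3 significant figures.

Q = 0.524 × 2976 = 1559 C; n(e⁻) = 1559 / 96500 = 0.01616 mol
Cathode: Ni²⁺ + 2e⁻ → Ni → n(Ni) = 0.01616/2 = 0.008080 mol → 0.474 g
Anode: 2H₂O → O₂ + 4H⁺ + 4e⁻ → n(O₂) = 0.01616/4 = 0.004040 mol → 0.0905 L

0.474 g Ni; 0.0905 L O₂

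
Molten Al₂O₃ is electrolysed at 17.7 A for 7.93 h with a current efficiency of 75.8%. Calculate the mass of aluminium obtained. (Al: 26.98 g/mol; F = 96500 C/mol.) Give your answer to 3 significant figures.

35.7 g

Q = 17.7 × 28548 = 5.053×10^5 C
n(e⁻) = 5.053×10^5 / 96500 = 5.236 mol
Al³⁺ + 3e⁻ → Al, so theoretical m(Al) = 1.745 × 26.98 = 47.08 g
Actual mass = 75.8% × 47.08 = 35.7 g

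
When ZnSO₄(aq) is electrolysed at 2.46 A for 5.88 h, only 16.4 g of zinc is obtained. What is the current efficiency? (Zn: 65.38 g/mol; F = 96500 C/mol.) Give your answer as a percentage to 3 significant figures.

93.0%

Q = 2.46 × 21168 = 52070 C
n(e⁻) = 52070 / 96500 = 0.5396 mol
Zn²⁺ + 2e⁻ → Zn, so theoretical n(Zn) = 0.2698 mol → 17.64 g
Efficiency = 16.4 / 17.64 = 0.9297 = 93.0%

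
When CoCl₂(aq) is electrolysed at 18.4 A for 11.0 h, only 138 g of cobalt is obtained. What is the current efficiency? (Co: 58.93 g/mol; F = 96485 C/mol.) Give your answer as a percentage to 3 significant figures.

62.0%

Q = 18.4 × 39600 = 7.286×10^5 C
n(e⁻) = 7.286×10^5 / 96485 = 7.551 mol
Co²⁺ + 2e⁻ → Co, so theoretical n(Co) = 3.776 mol → 222.5 g
Efficiency = 138 / 222.5 = 0.6202 = 62.0%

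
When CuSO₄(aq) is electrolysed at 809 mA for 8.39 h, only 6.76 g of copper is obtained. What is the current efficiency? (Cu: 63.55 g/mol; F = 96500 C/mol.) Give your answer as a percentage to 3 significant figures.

84.0%

Q = 0.809 × 30204 = 24440 C
n(e⁻) = 24440 / 96500 = 0.2533 mol
Cu²⁺ + 2e⁻ → Cu, so theoretical n(Cu) = 0.1267 mol → 8.052 g
Efficiency = 6.76 / 8.052 = 0.8395 = 84.0%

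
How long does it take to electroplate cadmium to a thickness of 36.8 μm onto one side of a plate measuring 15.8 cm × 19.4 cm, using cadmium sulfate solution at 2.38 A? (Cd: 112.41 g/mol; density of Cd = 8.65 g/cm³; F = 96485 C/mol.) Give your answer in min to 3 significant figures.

117 min

Plated area = 15.8 × 19.4 = 306.5 cm²
Volume = 306.5 × 36.8×10⁻⁴ cm = 1.128 cm³
m(Cd) = 1.128 × 8.65 = 9.757 g
n(Cd) = 9.757 / 112.41 = 0.08680 mol; n(e⁻) = 2 × 0.08680 = 0.1736 mol
Q = 0.1736 × 96485 = 16750 C
t = 16750 / 2.38 = 7038 s = 117 min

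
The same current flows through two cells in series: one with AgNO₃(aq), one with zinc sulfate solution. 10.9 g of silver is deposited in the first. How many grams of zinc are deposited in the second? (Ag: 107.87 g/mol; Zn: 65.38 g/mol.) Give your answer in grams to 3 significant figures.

3.30 g

n(Ag) = 10.9 / 107.87 = 0.1010 mol
Ag⁺ + e⁻ → Ag, so n(e⁻) = 0.1010 mol
Same current for the same time ⇒ same n(e⁻) = 0.1010 mol in both cells.
Zn²⁺ + 2e⁻ → Zn, so n(Zn) = 0.1010 / 2 = 0.05050 mol
m(Zn) = 0.05050 × 65.38 = 3.30 g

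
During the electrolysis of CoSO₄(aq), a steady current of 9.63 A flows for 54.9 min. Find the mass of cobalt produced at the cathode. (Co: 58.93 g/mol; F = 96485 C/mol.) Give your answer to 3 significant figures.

Q = It = 9.63 × 3294 = 31720 C
n(e⁻) = Q/F = 31720/96485 = 0.3288 mol
Co²⁺ + 2e⁻ → Co, so n(Co) = 0.3288 / 2 = 0.1644 mol
m = 0.1644 × 58.93 = 9.69 g

9.69 g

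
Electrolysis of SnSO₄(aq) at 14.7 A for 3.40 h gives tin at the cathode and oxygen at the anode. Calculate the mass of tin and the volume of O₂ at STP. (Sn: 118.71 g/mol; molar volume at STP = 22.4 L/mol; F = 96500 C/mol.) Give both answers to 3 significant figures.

Q = 14.7 × 12240 = 1.799×10^5 C; n(e⁻) = 1.799×10^5 / 96500 = 1.864 mol
Cathode: Sn²⁺ + 2e⁻ → Sn → n(Sn) = 1.864/2 = 0.9320 mol → 111 g
Anode: 2H₂O → O₂ + 4H⁺ + 4e⁻ → n(O₂) = 1.864/4 = 0.4660 mol → 10.4 L

111 g Sn; 10.4 L O₂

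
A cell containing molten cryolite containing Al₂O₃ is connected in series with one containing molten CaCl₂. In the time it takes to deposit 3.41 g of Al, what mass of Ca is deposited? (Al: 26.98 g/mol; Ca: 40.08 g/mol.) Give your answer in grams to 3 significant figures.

n(Al) = 3.41 / 26.98 = 0.1264 mol
Al³⁺ + 3e⁻ → Al, so n(e⁻) = 3 × 0.1264 = 0.3792 mol
The cells are in series, so the same charge (and hence the same n(e⁻) = 0.3792 mol) passes through both.
Ca²⁺ + 2e⁻ → Ca, so n(Ca) = 0.3792 / 2 = 0.1896 mol
m(Ca) = 0.1896 × 40.08 = 7.60 g

7.60 g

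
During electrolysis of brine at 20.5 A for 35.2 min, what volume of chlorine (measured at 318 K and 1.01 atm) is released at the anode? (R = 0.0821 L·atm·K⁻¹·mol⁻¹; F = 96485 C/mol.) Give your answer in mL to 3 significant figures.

Charge passed = 20.5 × 2112 = 43300 C
Moles of electrons = 43300 / 96485 = 0.4488 mol
2Cl⁻ → Cl₂ + 2e⁻, so n(Cl₂) = 0.4488 / 2 = 0.2244 mol
V = nRT/P = 0.2244 × 0.0821 × 318 / 1.01 = 5.801 L
= 5800 mL

5800 mL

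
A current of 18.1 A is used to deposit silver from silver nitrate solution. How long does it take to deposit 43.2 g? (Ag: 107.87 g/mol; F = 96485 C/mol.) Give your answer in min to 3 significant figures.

35.6 min

n(Ag) = 43.2 / 107.87 = 0.4005 mol
Ag⁺ + e⁻ → Ag, so n(e⁻) = 0.4005 mol
Q = 0.4005 × 96485 = 38640 C
t = Q / I = 38640 / 18.1 = 2135 s = 35.6 min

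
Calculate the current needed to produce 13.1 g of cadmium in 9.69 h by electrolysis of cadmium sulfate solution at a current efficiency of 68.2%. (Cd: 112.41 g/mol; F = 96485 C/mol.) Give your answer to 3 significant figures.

n(Cd) = 13.1 / 112.41 = 0.1165 mol
Cd²⁺ + 2e⁻ → Cd, so n(e⁻) = 2 × 0.1165 = 0.2330 mol
Q = 0.2330 × 96485 / 0.682 = 32960 C
I = Q / t = 32960 / 34884 s = 0.945 A

0.945 A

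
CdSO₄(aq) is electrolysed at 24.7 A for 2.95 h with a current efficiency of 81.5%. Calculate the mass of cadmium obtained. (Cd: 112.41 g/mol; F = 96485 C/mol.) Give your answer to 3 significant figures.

125 g

Q = 24.7 × 10620 = 2.623×10^5 C
n(e⁻) = 2.623×10^5 / 96485 = 2.719 mol
Cd²⁺ + 2e⁻ → Cd, so theoretical m(Cd) = 1.360 × 112.41 = 152.9 g
Actual mass = 81.5% × 152.9 = 125 g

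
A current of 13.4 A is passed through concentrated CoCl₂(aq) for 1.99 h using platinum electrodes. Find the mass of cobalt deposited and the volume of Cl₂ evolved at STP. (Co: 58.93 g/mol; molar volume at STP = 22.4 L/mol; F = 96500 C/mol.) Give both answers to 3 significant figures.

Q = 13.4 × 7164 = 96000 C; n(e⁻) = 96000 / 96500 = 0.9948 mol
Cathode: Co²⁺ + 2e⁻ → Co → n(Co) = 0.9948/2 = 0.4974 mol → 29.3 g
Anode: 2Cl⁻ → Cl₂ + 2e⁻ → n(Cl₂) = 0.9948/2 = 0.4974 mol → 11.1 L

29.3 g Co; 11.1 L Cl₂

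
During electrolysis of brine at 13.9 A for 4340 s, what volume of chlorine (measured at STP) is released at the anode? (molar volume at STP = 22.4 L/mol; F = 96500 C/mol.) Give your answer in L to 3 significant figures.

7.00 L

Q = 13.9 A × 4340 s = 60330 C
n(e⁻) = 60330 / 96500 = 0.6252 mol
2Cl⁻ → Cl₂ + 2e⁻, so n(Cl₂) = 0.6252 / 2 = 0.3126 mol
V = 0.3126 × 22.4 = 7.002 L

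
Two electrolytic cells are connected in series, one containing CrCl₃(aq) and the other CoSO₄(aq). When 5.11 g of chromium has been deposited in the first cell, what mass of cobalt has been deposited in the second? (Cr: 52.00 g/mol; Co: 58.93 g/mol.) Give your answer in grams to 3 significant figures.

n(Cr) = 5.11 / 52.00 = 0.09827 mol
Cr³⁺ + 3e⁻ → Cr, so n(e⁻) = 3 × 0.09827 = 0.2948 mol
Since the cells are in series, n(e⁻) in the Co cell is also 0.2948 mol.
Co²⁺ + 2e⁻ → Co, so n(Co) = 0.2948 / 2 = 0.1474 mol
m(Co) = 0.1474 × 58.93 = 8.69 g

8.69 g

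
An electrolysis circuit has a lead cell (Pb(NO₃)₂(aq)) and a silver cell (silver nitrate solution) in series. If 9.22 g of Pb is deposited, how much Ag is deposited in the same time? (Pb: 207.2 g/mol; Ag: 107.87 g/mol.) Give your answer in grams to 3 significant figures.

n(Pb) = 9.22 / 207.2 = 0.04450 mol
Pb²⁺ + 2e⁻ → Pb, so n(e⁻) = 2 × 0.04450 = 0.08900 mol
Same current for the same time ⇒ same n(e⁻) = 0.08900 mol in both cells.
Ag⁺ + e⁻ → Ag, so n(Ag) = 0.08900 mol
m(Ag) = 0.08900 × 107.87 = 9.60 g

9.60 g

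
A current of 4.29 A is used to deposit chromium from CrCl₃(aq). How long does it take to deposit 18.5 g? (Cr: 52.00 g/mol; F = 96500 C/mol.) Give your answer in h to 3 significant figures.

6.67 h

n(Cr) = 18.5 / 52.00 = 0.3558 mol
Cr³⁺ + 3e⁻ → Cr, so n(e⁻) = 3 × 0.3558 = 1.067 mol
Q = 1.067 × 96500 = 1.030×10^5 C
t = Q / I = 1.030×10^5 / 4.29 = 24010 s = 6.67 h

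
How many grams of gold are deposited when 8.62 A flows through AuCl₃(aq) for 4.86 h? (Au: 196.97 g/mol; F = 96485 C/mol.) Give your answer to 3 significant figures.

103 g

Q = 8.62 A × 17496 s = 1.508×10^5 C
n(e⁻) = Q/F = 1.508×10^5/96485 = 1.563 mol
Au³⁺ + 3e⁻ → Au, so n(Au) = 1.563 / 3 = 0.5210 mol
m = 0.5210 × 196.97 = 103 g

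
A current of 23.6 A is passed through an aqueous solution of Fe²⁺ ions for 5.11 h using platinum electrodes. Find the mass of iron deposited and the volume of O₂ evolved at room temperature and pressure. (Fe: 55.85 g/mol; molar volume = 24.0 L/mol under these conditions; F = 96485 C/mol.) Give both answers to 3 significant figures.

Q = 23.6 × 18396 = 4.341×10^5 C; n(e⁻) = 4.341×10^5 / 96485 = 4.499 mol
Cathode: Fe²⁺ + 2e⁻ → Fe → n(Fe) = 4.499/2 = 2.250 mol → 126 g
Anode: 2H₂O → O₂ + 4H⁺ + 4e⁻ → n(O₂) = 4.499/4 = 1.125 mol → 27.0 L

126 g Fe; 27.0 L O₂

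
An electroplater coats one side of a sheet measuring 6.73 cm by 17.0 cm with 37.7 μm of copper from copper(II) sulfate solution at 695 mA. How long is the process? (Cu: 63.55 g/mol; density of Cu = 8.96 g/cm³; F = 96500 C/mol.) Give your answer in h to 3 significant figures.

Plated area = 6.73 × 17.0 = 114.4 cm²
Volume = 114.4 × 37.7×10⁻⁴ cm = 0.4313 cm³
m(Cu) = 0.4313 × 8.96 = 3.864 g
n(Cu) = 3.864 / 63.55 = 0.06080 mol; n(e⁻) = 2 × 0.06080 = 0.1216 mol
Q = 0.1216 × 96500 = 11730 C
t = 11730 / 0.695 = 16880 s = 4.69 h

4.69 h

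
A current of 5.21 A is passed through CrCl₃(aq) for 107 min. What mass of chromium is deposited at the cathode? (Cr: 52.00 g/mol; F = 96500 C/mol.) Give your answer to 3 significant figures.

6.01 g

Q = It = 5.21 × 6420 = 33450 C
n(e⁻) = Q/F = 33450/96500 = 0.3466 mol
Cr³⁺ + 3e⁻ → Cr, so n(Cr) = 0.3466 / 3 = 0.1155 mol
m = 0.1155 × 52.00 = 6.01 g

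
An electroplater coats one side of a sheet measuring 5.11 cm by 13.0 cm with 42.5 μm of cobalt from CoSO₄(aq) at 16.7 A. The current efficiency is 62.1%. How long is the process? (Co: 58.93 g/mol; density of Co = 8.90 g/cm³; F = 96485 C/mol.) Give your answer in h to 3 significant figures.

Plated area = 5.11 × 13.0 = 66.43 cm²
Volume = 66.43 × 42.5×10⁻⁴ cm = 0.2823 cm³
m(Co) = 0.2823 × 8.90 = 2.512 g
n(Co) = 2.512 / 58.93 = 0.04263 mol; n(e⁻) = 2 × 0.04263 = 0.08526 mol
Q = 0.08526 × 96485 / 0.621 = 13250 C
t = 13250 / 16.7 = 793.4 s = 0.220 h

0.220 h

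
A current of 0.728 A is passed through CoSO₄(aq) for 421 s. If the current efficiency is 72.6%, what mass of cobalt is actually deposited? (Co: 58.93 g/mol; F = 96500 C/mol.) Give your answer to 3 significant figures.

0.0679 g

Q = 0.728 × 421 = 306.5 C
n(e⁻) = 306.5 / 96500 = 0.003176 mol
Co²⁺ + 2e⁻ → Co, so theoretical m(Co) = 0.001588 × 58.93 = 0.09358 g
Actual mass = 72.6% × 0.09358 = 0.0679 g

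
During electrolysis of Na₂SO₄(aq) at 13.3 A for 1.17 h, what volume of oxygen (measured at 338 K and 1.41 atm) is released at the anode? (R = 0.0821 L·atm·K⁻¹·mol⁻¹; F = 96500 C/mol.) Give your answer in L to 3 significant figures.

2.86 L

Q = It = 13.3 × 4212 = 56020 C
n(e⁻) = Q/F = 56020/96500 = 0.5805 mol
2H₂O → O₂ + 4H⁺ + 4e⁻, so n(O₂) = 0.5805 / 4 = 0.1451 mol
V = nRT/P = 0.1451 × 0.0821 × 338 / 1.41 = 2.856 L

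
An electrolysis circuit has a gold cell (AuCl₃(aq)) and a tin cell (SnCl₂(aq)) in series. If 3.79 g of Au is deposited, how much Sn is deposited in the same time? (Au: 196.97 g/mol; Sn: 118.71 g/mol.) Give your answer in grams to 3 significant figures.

3.43 g

n(Au) = 3.79 / 196.97 = 0.01924 mol
Au³⁺ + 3e⁻ → Au, so n(e⁻) = 3 × 0.01924 = 0.05772 mol
Same current for the same time ⇒ same n(e⁻) = 0.05772 mol in both cells.
Sn²⁺ + 2e⁻ → Sn, so n(Sn) = 0.05772 / 2 = 0.02886 mol
m(Sn) = 0.02886 × 118.71 = 3.43 g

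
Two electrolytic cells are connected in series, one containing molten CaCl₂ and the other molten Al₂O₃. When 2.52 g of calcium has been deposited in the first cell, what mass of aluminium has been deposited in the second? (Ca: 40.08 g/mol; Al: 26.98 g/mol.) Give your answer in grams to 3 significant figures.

n(Ca) = 2.52 / 40.08 = 0.06287 mol
Ca²⁺ + 2e⁻ → Ca, so n(e⁻) = 2 × 0.06287 = 0.1257 mol
The cells are in series, so the same charge (and hence the same n(e⁻) = 0.1257 mol) passes through both.
Al³⁺ + 3e⁻ → Al, so n(Al) = 0.1257 / 3 = 0.04190 mol
m(Al) = 0.04190 × 26.98 = 1.13 g

1.13 g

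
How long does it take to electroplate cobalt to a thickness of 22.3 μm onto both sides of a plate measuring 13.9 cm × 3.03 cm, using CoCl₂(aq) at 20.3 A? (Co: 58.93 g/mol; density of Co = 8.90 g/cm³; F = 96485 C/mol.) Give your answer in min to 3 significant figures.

4.49 min

Plated area = 2 × 13.9 × 3.03 = 84.23 cm²
Volume = 84.23 × 22.3×10⁻⁴ cm = 0.1878 cm³
m(Co) = 0.1878 × 8.90 = 1.671 g
n(Co) = 1.671 / 58.93 = 0.02836 mol; n(e⁻) = 2 × 0.02836 = 0.05672 mol
Q = 0.05672 × 96485 = 5473 C
t = 5473 / 20.3 = 269.6 s = 4.49 min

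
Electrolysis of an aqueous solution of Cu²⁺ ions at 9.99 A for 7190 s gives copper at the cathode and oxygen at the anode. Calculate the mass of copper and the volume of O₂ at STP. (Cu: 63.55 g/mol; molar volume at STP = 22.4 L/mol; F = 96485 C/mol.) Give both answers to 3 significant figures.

23.7 g Cu; 4.17 L O₂

Q = 9.99 × 7190 = 71830 C; n(e⁻) = 71830 / 96485 = 0.7445 mol
Cathode: Cu²⁺ + 2e⁻ → Cu → n(Cu) = 0.7445/2 = 0.3723 mol → 23.7 g
Anode: 2H₂O → O₂ + 4H⁺ + 4e⁻ → n(O₂) = 0.7445/4 = 0.1861 mol → 4.17 L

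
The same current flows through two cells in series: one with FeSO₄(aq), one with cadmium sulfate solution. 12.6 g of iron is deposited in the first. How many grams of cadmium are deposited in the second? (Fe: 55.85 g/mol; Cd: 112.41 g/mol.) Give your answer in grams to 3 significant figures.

25.4 g

n(Fe) = 12.6 / 55.85 = 0.2256 mol
Fe²⁺ + 2e⁻ → Fe, so n(e⁻) = 2 × 0.2256 = 0.4512 mol
Since the cells are in series, n(e⁻) in the Cd cell is also 0.4512 mol.
Cd²⁺ + 2e⁻ → Cd, so n(Cd) = 0.4512 / 2 = 0.2256 mol
m(Cd) = 0.2256 × 112.41 = 25.4 g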